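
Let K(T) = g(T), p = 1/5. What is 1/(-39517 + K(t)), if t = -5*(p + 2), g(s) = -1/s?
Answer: -11/434686 ≈ -2.5306e-5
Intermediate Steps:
p = 1/5 ≈ 0.20000
t = -11 (t = -5*(1/5 + 2) = -5*11/5 = -11)
K(T) = -1/T
1/(-39517 + K(t)) = 1/(-39517 - 1/(-11)) = 1/(-39517 - 1*(-1/11)) = 1/(-39517 + 1/11) = 1/(-434686/11) = -11/434686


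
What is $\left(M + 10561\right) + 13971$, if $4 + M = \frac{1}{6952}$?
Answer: $\frac{170518657}{6952} \approx 24528.0$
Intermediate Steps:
$M = - \frac{27807}{6952}$ ($M = -4 + \frac{1}{6952} = - \frac{27807}{6952} \approx -3.9999$)
$\left(M + 10561\right) + 13971 = \left(- \frac{27807}{6952} + 10561\right) + 13971 = \frac{73392265}{6952} + 13971 = \frac{170518657}{6952}$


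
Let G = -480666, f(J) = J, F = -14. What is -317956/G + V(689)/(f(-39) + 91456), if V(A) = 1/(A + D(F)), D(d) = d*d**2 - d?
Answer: 29662448376533/44841835118301 ≈ 0.66149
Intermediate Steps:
D(d) = d**3 - d
V(A) = 1/(-2730 + A) (V(A) = 1/(A + ((-14)**3 - 1*(-14))) = 1/(A + (-2744 + 14)) = 1/(A - 2730) = 1/(-2730 + A))
-317956/G + V(689)/(f(-39) + 91456) = -317956/(-480666) + 1/((-2730 + 689)*(-39 + 91456)) = -317956*(-1/480666) + 1/(-2041*91417) = 158978/240333 - 1/2041*1/91417 = 158978/240333 - 1/186582097 = 29662448376533/44841835118301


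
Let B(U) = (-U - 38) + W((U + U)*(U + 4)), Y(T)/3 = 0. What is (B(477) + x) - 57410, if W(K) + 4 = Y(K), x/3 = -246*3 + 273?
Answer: -59324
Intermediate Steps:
Y(T) = 0 (Y(T) = 3*0 = 0)
x = -1395 (x = 3*(-246*3 + 273) = 3*(-738 + 273) = 3*(-465) = -1395)
W(K) = -4 (W(K) = -4 + 0 = -4)
B(U) = -42 - U (B(U) = (-U - 38) - 4 = (-38 - U) - 4 = -42 - U)
(B(477) + x) - 57410 = ((-42 - 1*477) - 1395) - 57410 = ((-42 - 477) - 1395) - 57410 = (-519 - 1395) - 57410 = -1914 - 57410 = -59324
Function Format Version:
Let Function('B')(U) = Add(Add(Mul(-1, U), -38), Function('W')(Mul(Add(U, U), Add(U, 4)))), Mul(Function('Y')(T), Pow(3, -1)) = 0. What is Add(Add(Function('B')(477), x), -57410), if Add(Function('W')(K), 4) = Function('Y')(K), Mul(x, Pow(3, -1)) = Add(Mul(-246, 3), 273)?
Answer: -59324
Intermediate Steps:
Function('Y')(T) = 0 (Function('Y')(T) = Mul(3, 0) = 0)
x = -1395 (x = Mul(3, Add(Mul(-246, 3), 273)) = Mul(3, Add(-738, 273)) = Mul(3, -465) = -1395)
Function('W')(K) = -4 (Function('W')(K) = Add(-4, 0) = -4)
Function('B')(U) = Add(-42, Mul(-1, U)) (Function('B')(U) = Add(Add(Mul(-1, U), -38), -4) = Add(Add(-38, Mul(-1, U)), -4) = Add(-42, Mul(-1, U)))
Add(Add(Function('B')(477), x), -57410) = Add(Add(Add(-42, Mul(-1, 477)), -1395), -57410) = Add(Add(Add(-42, -477), -1395), -57410) = Add(Add(-519, -1395), -57410) = Add(-1914, -57410) = -59324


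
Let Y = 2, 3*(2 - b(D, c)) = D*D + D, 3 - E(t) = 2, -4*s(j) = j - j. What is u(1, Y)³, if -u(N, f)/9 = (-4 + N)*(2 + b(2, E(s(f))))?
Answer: 157464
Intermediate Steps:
s(j) = 0 (s(j) = -(j - j)/4 = -¼*0 = 0)
E(t) = 1 (E(t) = 3 - 1*2 = 3 - 2 = 1)
b(D, c) = 2 - D/3 - D²/3 (b(D, c) = 2 - (D*D + D)/3 = 2 - (D² + D)/3 = 2 - (D + D²)/3 = 2 + (-D/3 - D²/3) = 2 - D/3 - D²/3)
u(N, f) = 72 - 18*N (u(N, f) = -9*(-4 + N)*(2 + (2 - ⅓*2 - ⅓*2²)) = -9*(-4 + N)*(2 + (2 - ⅔ - ⅓*4)) = -9*(-4 + N)*(2 + (2 - ⅔ - 4/3)) = -9*(-4 + N)*(2 + 0) = -9*(-4 + N)*2 = -9*(-8 + 2*N) = 72 - 18*N)
u(1, Y)³ = (72 - 18*1)³ = (72 - 18)³ = 54³ = 157464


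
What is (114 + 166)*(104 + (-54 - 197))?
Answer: -41160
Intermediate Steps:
(114 + 166)*(104 + (-54 - 197)) = 280*(104 - 251) = 280*(-147) = -41160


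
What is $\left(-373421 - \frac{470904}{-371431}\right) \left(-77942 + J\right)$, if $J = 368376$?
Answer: $- \frac{2120163072265442}{19549} \approx -1.0845 \cdot 10^{11}$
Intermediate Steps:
$\left(-373421 - \frac{470904}{-371431}\right) \left(-77942 + J\right) = \left(-373421 - \frac{470904}{-371431}\right) \left(-77942 + 368376\right) = \left(-373421 - - \frac{470904}{371431}\right) 290434 = \left(-373421 + \frac{470904}{371431}\right) 290434 = \left(- \frac{138699664547}{371431}\right) 290434 = - \frac{2120163072265442}{19549}$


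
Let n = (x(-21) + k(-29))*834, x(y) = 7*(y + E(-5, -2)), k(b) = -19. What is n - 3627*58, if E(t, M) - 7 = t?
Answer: -337134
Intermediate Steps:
E(t, M) = 7 + t
x(y) = 14 + 7*y (x(y) = 7*(y + (7 - 5)) = 7*(y + 2) = 7*(2 + y) = 14 + 7*y)
n = -126768 (n = ((14 + 7*(-21)) - 19)*834 = ((14 - 147) - 19)*834 = (-133 - 19)*834 = -152*834 = -126768)
n - 3627*58 = -126768 - 3627*58 = -126768 - 1*210366 = -126768 - 210366 = -337134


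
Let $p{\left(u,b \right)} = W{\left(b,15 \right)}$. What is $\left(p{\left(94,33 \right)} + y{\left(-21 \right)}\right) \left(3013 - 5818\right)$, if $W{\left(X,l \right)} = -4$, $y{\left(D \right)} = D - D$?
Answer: $11220$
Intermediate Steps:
$y{\left(D \right)} = 0$
$p{\left(u,b \right)} = -4$
$\left(p{\left(94,33 \right)} + y{\left(-21 \right)}\right) \left(3013 - 5818\right) = \left(-4 + 0\right) \left(3013 - 5818\right) = \left(-4\right) \left(-2805\right) = 11220$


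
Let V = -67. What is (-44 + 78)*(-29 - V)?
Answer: 1292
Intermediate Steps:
(-44 + 78)*(-29 - V) = (-44 + 78)*(-29 - 1*(-67)) = 34*(-29 + 67) = 34*38 = 1292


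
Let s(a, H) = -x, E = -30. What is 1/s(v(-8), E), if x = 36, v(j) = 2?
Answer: -1/36 ≈ -0.027778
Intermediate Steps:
s(a, H) = -36 (s(a, H) = -1*36 = -36)
1/s(v(-8), E) = 1/(-36) = -1/36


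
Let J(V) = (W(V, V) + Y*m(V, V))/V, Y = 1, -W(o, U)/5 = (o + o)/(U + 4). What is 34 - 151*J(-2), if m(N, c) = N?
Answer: 638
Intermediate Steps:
W(o, U) = -10*o/(4 + U) (W(o, U) = -5*(o + o)/(U + 4) = -5*2*o/(4 + U) = -10*o/(4 + U))
J(V) = (V - 10*V/(4 + V))/V (J(V) = (-10*V/(4 + V) + 1*V)/V = (-10*V/(4 + V) + V)/V = (V - 10*V/(4 + V))/V)
34 - 151*J(-2) = 34 - 151*(-6 - 2)/(4 - 2) = 34 - 151*(-8)/2 = 34 - 151*(-4) = 34 + 604 = 638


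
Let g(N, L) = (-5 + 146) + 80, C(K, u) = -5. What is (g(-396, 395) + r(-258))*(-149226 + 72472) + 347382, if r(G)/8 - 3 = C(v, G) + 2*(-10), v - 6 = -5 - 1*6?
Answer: -3106548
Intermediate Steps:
v = -5 (v = 6 + (-5 - 1*6) = 6 + (-5 - 6) = 6 - 11 = -5)
r(G) = -176 (r(G) = 24 + 8*(-5 + 2*(-10)) = 24 + 8*(-5 - 20) = 24 + 8*(-25) = 24 - 200 = -176)
g(N, L) = 221 (g(N, L) = 141 + 80 = 221)
(g(-396, 395) + r(-258))*(-149226 + 72472) + 347382 = (221 - 176)*(-149226 + 72472) + 347382 = 45*(-76754) + 347382 = -3453930 + 347382 = -3106548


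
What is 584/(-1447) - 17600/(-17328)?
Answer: 959228/1567101 ≈ 0.61210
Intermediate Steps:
584/(-1447) - 17600/(-17328) = 584*(-1/1447) - 17600*(-1/17328) = -584/1447 + 1100/1083 = 959228/1567101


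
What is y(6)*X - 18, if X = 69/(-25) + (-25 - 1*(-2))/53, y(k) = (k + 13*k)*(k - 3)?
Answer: -1090314/1325 ≈ -822.88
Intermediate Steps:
y(k) = 14*k*(-3 + k) (y(k) = (14*k)*(-3 + k) = 14*k*(-3 + k))
X = -4232/1325 (X = 69*(-1/25) + (-25 + 2)*(1/53) = -69/25 - 23*1/53 = -69/25 - 23/53 = -4232/1325 ≈ -3.1940)
y(6)*X - 18 = (14*6*(-3 + 6))*(-4232/1325) - 18 = (14*6*3)*(-4232/1325) - 18 = 252*(-4232/1325) - 18 = -1066464/1325 - 18 = -1090314/1325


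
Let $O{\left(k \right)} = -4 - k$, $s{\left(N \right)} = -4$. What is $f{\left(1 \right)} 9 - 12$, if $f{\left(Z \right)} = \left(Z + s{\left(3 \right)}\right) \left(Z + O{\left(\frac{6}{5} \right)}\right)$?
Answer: $\frac{507}{5} \approx 101.4$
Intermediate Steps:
$f{\left(Z \right)} = \left(-4 + Z\right) \left(- \frac{26}{5} + Z\right)$ ($f{\left(Z \right)} = \left(Z - 4\right) \left(Z - \left(4 + \frac{6}{5}\right)\right) = \left(-4 + Z\right) \left(Z - \left(4 + 6 \cdot \frac{1}{5}\right)\right) = \left(-4 + Z\right) \left(Z - \frac{26}{5}\right) = \left(-4 + Z\right) \left(- \frac{26}{5} + Z\right)$)
$f{\left(1 \right)} 9 - 12 = \left(\frac{104}{5} + 1^{2} - \frac{46}{5}\right) 9 - 12 = \left(\frac{104}{5} + 1 - \frac{46}{5}\right) 9 - 12 = \frac{63}{5} \cdot 9 - 12 = \frac{567}{5} - 12 = \frac{507}{5}$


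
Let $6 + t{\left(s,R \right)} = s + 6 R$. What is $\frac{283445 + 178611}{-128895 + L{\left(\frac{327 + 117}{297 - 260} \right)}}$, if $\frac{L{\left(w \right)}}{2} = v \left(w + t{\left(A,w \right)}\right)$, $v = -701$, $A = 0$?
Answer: $- \frac{462056}{238251} \approx -1.9394$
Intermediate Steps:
$t{\left(s,R \right)} = -6 + s + 6 R$ ($t{\left(s,R \right)} = -6 + \left(s + 6 R\right) = -6 + s + 6 R$)
$L{\left(w \right)} = 8412 - 9814 w$ ($L{\left(w \right)} = 2 \left(- 701 \left(w + \left(-6 + 0 + 6 w\right)\right)\right) = 2 \left(- 701 \left(w + \left(-6 + 6 w\right)\right)\right) = 2 \left(- 701 \left(-6 + 7 w\right)\right) = 2 \left(4206 - 4907 w\right) = 8412 - 9814 w$)
$\frac{283445 + 178611}{-128895 + L{\left(\frac{327 + 117}{297 - 260} \right)}} = \frac{283445 + 178611}{-128895 + \left(8412 - 9814 \frac{327 + 117}{297 - 260}\right)} = \frac{462056}{-128895 + \left(8412 - 9814 \cdot \frac{444}{37}\right)} = \frac{462056}{-128895 + \left(8412 - 9814 \cdot 444 \cdot \frac{1}{37}\right)} = \frac{462056}{-128895 + \left(8412 - 117768\right)} = \frac{462056}{-128895 - 109356} = \frac{462056}{-238251} = 462056 \left(- \frac{1}{238251}\right) = - \frac{462056}{238251}$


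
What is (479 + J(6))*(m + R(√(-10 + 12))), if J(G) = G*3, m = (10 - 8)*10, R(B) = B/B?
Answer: 10437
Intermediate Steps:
R(B) = 1
m = 20 (m = 2*10 = 20)
J(G) = 3*G
(479 + J(6))*(m + R(√(-10 + 12))) = (479 + 3*6)*(20 + 1) = (479 + 18)*21 = 497*21 = 10437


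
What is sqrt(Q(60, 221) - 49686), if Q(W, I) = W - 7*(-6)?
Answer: 4*I*sqrt(3099) ≈ 222.67*I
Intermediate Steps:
Q(W, I) = 42 + W (Q(W, I) = W + 42 = 42 + W)
sqrt(Q(60, 221) - 49686) = sqrt((42 + 60) - 49686) = sqrt(102 - 49686) = sqrt(-49584) = 4*I*sqrt(3099)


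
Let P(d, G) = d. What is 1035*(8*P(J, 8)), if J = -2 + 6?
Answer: 33120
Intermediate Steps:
J = 4
1035*(8*P(J, 8)) = 1035*(8*4) = 1035*32 = 33120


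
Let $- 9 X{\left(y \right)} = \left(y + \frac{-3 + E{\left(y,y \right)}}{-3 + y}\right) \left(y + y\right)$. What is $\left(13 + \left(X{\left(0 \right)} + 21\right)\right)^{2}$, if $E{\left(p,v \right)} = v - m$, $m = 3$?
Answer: $1156$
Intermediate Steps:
$E{\left(p,v \right)} = -3 + v$ ($E{\left(p,v \right)} = v - 3 = -3 + v$)
$X{\left(y \right)} = - \frac{2 y \left(y + \frac{-6 + y}{-3 + y}\right)}{9}$ ($X{\left(y \right)} = - \frac{\left(y + \frac{-3 + \left(-3 + y\right)}{-3 + y}\right) \left(y + y\right)}{9} = - \frac{\left(y + \frac{-6 + y}{-3 + y}\right) 2 y}{9} = - \frac{2 y \left(y + \frac{-6 + y}{-3 + y}\right)}{9}$)
$\left(13 + \left(X{\left(0 \right)} + 21\right)\right)^{2} = \left(13 + \left(\frac{2}{9} \cdot 0 \frac{1}{-3 + 0} \left(6 - 0^{2} + 2 \cdot 0\right) + 21\right)\right)^{2} = \left(13 + \left(\frac{2}{9} \cdot 0 \frac{1}{-3} \left(6 - 0 + 0\right) + 21\right)\right)^{2} = \left(13 + \left(\frac{2}{9} \cdot 0 \left(- \frac{1}{3}\right) \left(6 + 0 + 0\right) + 21\right)\right)^{2} = \left(13 + \left(\frac{2}{9} \cdot 0 \left(- \frac{1}{3}\right) 6 + 21\right)\right)^{2} = \left(13 + \left(0 + 21\right)\right)^{2} = \left(13 + 21\right)^{2} = 34^{2} = 1156$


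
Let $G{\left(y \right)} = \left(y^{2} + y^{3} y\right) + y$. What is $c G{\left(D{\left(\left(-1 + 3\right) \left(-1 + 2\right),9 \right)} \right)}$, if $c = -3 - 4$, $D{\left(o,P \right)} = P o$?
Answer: $-737226$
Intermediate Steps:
$G{\left(y \right)} = y + y^{2} + y^{4}$ ($G{\left(y \right)} = \left(y^{2} + y^{4}\right) + y = y + y^{2} + y^{4}$)
$c = -7$ ($c = -3 - 4 = -7$)
$c G{\left(D{\left(\left(-1 + 3\right) \left(-1 + 2\right),9 \right)} \right)} = - 7 \cdot 9 \left(-1 + 3\right) \left(-1 + 2\right) \left(1 + 9 \left(-1 + 3\right) \left(-1 + 2\right) + \left(9 \left(-1 + 3\right) \left(-1 + 2\right)\right)^{3}\right) = - 7 \cdot 9 \cdot 2 \cdot 1 \left(1 + 9 \cdot 2 \cdot 1 + \left(9 \cdot 2 \cdot 1\right)^{3}\right) = - 7 \cdot 9 \cdot 2 \left(1 + 9 \cdot 2 + \left(9 \cdot 2\right)^{3}\right) = - 7 \cdot 18 \left(1 + 18 + 18^{3}\right) = - 7 \cdot 18 \left(1 + 18 + 5832\right) = - 7 \cdot 18 \cdot 5851 = \left(-7\right) 105318 = -737226$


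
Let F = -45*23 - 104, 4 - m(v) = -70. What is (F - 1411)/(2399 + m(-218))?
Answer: -2550/2473 ≈ -1.0311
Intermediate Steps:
m(v) = 74 (m(v) = 4 - 1*(-70) = 4 + 70 = 74)
F = -1139 (F = -1035 - 104 = -1139)
(F - 1411)/(2399 + m(-218)) = (-1139 - 1411)/(2399 + 74) = -2550/2473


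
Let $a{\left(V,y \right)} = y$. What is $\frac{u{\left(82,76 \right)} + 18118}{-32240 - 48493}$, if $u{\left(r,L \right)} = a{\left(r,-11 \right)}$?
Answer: $- \frac{18107}{80733} \approx -0.22428$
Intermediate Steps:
$u{\left(r,L \right)} = -11$
$\frac{u{\left(82,76 \right)} + 18118}{-32240 - 48493} = \frac{-11 + 18118}{-32240 - 48493} = \frac{18107}{-80733} = 18107 \left(- \frac{1}{80733}\right) = - \frac{18107}{80733}$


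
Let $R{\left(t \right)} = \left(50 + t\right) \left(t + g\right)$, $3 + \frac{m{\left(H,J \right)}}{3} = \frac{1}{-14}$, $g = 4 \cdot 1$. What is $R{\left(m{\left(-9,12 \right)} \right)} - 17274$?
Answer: $- \frac{3427387}{196} \approx -17487.0$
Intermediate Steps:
$g = 4$
$m{\left(H,J \right)} = - \frac{129}{14}$ ($m{\left(H,J \right)} = -9 + \frac{3}{-14} = -9 + 3 \left(- \frac{1}{14}\right) = -9 - \frac{3}{14} = - \frac{129}{14}$)
$R{\left(t \right)} = \left(4 + t\right) \left(50 + t\right)$ ($R{\left(t \right)} = \left(50 + t\right) \left(t + 4\right) = \left(50 + t\right) \left(4 + t\right) = \left(4 + t\right) \left(50 + t\right)$)
$R{\left(m{\left(-9,12 \right)} \right)} - 17274 = \left(200 + \left(- \frac{129}{14}\right)^{2} + 54 \left(- \frac{129}{14}\right)\right) - 17274 = \left(200 + \frac{16641}{196} - \frac{3483}{7}\right) - 17274 = - \frac{41683}{196} - 17274 = - \frac{3427387}{196}$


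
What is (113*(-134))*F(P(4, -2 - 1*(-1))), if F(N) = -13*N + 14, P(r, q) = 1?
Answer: -15142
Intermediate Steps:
F(N) = 14 - 13*N
(113*(-134))*F(P(4, -2 - 1*(-1))) = (113*(-134))*(14 - 13*1) = -15142*(14 - 13) = -15142*1 = -15142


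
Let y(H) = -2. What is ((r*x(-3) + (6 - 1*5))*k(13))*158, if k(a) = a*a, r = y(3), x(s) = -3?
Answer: 186914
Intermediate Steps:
r = -2
k(a) = a²
((r*x(-3) + (6 - 1*5))*k(13))*158 = ((-2*(-3) + (6 - 1*5))*13²)*158 = ((6 + (6 - 5))*169)*158 = ((6 + 1)*169)*158 = (7*169)*158 = 1183*158 = 186914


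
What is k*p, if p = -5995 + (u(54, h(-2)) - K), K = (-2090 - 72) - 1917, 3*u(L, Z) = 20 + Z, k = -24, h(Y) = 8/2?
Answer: 45792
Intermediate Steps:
h(Y) = 4 (h(Y) = 8*(½) = 4)
u(L, Z) = 20/3 + Z/3 (u(L, Z) = (20 + Z)/3 = 20/3 + Z/3)
K = -4079 (K = -2162 - 1917 = -4079)
p = -1908 (p = -5995 + ((20/3 + (⅓)*4) - 1*(-4079)) = -5995 + ((20/3 + 4/3) + 4079) = -5995 + (8 + 4079) = -5995 + 4087 = -1908)
k*p = -24*(-1908) = 45792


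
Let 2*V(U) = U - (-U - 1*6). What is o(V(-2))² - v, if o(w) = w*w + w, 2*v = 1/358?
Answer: 2863/716 ≈ 3.9986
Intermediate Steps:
V(U) = 3 + U (V(U) = (U - (-U - 1*6))/2 = (U - (-U - 6))/2 = (U - (-6 - U))/2 = (U + (6 + U))/2 = (6 + 2*U)/2 = 3 + U)
v = 1/716 (v = (½)/358 = (½)*(1/358) = 1/716 ≈ 0.0013966)
o(w) = w + w² (o(w) = w² + w = w + w²)
o(V(-2))² - v = ((3 - 2)*(1 + (3 - 2)))² - 1*1/716 = (1*(1 + 1))² - 1/716 = (1*2)² - 1/716 = 2² - 1/716 = 4 - 1/716 = 2863/716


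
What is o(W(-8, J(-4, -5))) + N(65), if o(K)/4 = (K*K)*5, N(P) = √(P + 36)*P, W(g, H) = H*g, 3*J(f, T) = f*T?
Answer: 512000/9 + 65*√101 ≈ 57542.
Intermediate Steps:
J(f, T) = T*f/3 (J(f, T) = (f*T)/3 = (T*f)/3 = T*f/3)
N(P) = P*√(36 + P) (N(P) = √(36 + P)*P = P*√(36 + P))
o(K) = 20*K² (o(K) = 4*((K*K)*5) = 4*(K²*5) = 4*(5*K²) = 20*K²)
o(W(-8, J(-4, -5))) + N(65) = 20*(((⅓)*(-5)*(-4))*(-8))² + 65*√(36 + 65) = 20*((20/3)*(-8))² + 65*√101 = 20*(-160/3)² + 65*√101 = 20*(25600/9) + 65*√101 = 512000/9 + 65*√101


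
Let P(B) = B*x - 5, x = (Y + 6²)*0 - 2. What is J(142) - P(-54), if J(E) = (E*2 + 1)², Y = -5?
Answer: 81122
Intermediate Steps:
x = -2 (x = (-5 + 6²)*0 - 2 = (-5 + 36)*0 - 2 = 31*0 - 2 = 0 - 2 = -2)
P(B) = -5 - 2*B (P(B) = B*(-2) - 5 = -2*B - 5 = -5 - 2*B)
J(E) = (1 + 2*E)² (J(E) = (2*E + 1)² = (1 + 2*E)²)
J(142) - P(-54) = (1 + 2*142)² - (-5 - 2*(-54)) = (1 + 284)² - (-5 + 108) = 285² - 1*103 = 81225 - 103 = 81122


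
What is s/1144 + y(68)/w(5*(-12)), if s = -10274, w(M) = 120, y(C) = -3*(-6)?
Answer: -574/65 ≈ -8.8308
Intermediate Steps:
y(C) = 18
s/1144 + y(68)/w(5*(-12)) = -10274/1144 + 18/120 = -10274*1/1144 + 18*(1/120) = -467/52 + 3/20 = -574/65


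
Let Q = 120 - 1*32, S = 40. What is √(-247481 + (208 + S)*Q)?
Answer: 3*I*√25073 ≈ 475.03*I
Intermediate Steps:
Q = 88 (Q = 120 - 32 = 88)
√(-247481 + (208 + S)*Q) = √(-247481 + (208 + 40)*88) = √(-247481 + 248*88) = √(-247481 + 21824) = √(-225657) = 3*I*√25073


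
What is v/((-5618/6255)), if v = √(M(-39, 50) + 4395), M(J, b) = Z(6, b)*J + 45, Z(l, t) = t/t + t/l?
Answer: -6255*√1019/2809 ≈ -71.083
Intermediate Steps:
Z(l, t) = 1 + t/l
M(J, b) = 45 + J*(1 + b/6) (M(J, b) = ((6 + b)/6)*J + 45 = (1 + b/6)*J + 45 = J*(1 + b/6) + 45 = 45 + J*(1 + b/6))
v = 2*√1019 (v = √((45 + (⅙)*(-39)*(6 + 50)) + 4395) = √((45 + (⅙)*(-39)*56) + 4395) = √((45 - 364) + 4395) = √(-319 + 4395) = √4076 = 2*√1019 ≈ 63.844)
v/((-5618/6255)) = (2*√1019)/((-5618/6255)) = (2*√1019)/((-5618*1/6255)) = (2*√1019)/(-5618/6255) = (2*√1019)*(-6255/5618) = -6255*√1019/2809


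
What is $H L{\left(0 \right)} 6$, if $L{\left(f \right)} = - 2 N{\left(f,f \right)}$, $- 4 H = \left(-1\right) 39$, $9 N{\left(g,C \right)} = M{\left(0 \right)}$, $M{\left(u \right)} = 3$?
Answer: $-39$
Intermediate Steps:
$N{\left(g,C \right)} = \frac{1}{3}$ ($N{\left(g,C \right)} = \frac{1}{9} \cdot 3 = \frac{1}{3}$)
$H = \frac{39}{4}$ ($H = - \frac{\left(-1\right) 39}{4} = \left(- \frac{1}{4}\right) \left(-39\right) = \frac{39}{4} \approx 9.75$)
$L{\left(f \right)} = - \frac{2}{3}$ ($L{\left(f \right)} = \left(-2\right) \frac{1}{3} = - \frac{2}{3}$)
$H L{\left(0 \right)} 6 = \frac{39}{4} \left(- \frac{2}{3}\right) 6 = \left(- \frac{13}{2}\right) 6 = -39$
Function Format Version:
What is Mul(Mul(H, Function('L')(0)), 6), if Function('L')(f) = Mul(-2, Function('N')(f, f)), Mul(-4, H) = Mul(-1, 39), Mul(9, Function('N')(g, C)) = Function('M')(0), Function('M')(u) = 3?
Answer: -39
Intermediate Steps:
Function('N')(g, C) = Rational(1, 3) (Function('N')(g, C) = Mul(Rational(1, 9), 3) = Rational(1, 3))
H = Rational(39, 4) (H = Mul(Rational(-1, 4), Mul(-1, 39)) = Mul(Rational(-1, 4), -39) = Rational(39, 4) ≈ 9.7500)
Function('L')(f) = Rational(-2, 3) (Function('L')(f) = Mul(-2, Rational(1, 3)) = Rational(-2, 3))
Mul(Mul(H, Function('L')(0)), 6) = Mul(Mul(Rational(39, 4), Rational(-2, 3)), 6) = Mul(Rational(-13, 2), 6) = -39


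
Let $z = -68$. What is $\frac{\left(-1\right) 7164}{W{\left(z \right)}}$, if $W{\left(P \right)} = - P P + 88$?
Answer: $\frac{199}{126} \approx 1.5794$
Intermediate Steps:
$W{\left(P \right)} = 88 - P^{2}$ ($W{\left(P \right)} = - P^{2} + 88 = 88 - P^{2}$)
$\frac{\left(-1\right) 7164}{W{\left(z \right)}} = \frac{\left(-1\right) 7164}{88 - \left(-68\right)^{2}} = - \frac{7164}{88 - 4624} = - \frac{7164}{-4536} = \left(-7164\right) \left(- \frac{1}{4536}\right) = \frac{199}{126}$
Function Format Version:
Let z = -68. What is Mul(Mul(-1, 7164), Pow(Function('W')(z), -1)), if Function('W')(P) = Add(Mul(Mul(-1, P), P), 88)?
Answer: Rational(199, 126) ≈ 1.5794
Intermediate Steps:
Function('W')(P) = Add(88, Mul(-1, Pow(P, 2))) (Function('W')(P) = Add(Mul(-1, Pow(P, 2)), 88) = Add(88, Mul(-1, Pow(P, 2))))
Mul(Mul(-1, 7164), Pow(Function('W')(z), -1)) = Mul(Mul(-1, 7164), Pow(Add(88, Mul(-1, Pow(-68, 2))), -1)) = Mul(-7164, Pow(Add(88, Mul(-1, 4624)), -1)) = Mul(-7164, Pow(Add(88, -4624), -1)) = Mul(-7164, Pow(-4536, -1)) = Mul(-7164, Rational(-1, 4536)) = Rational(199, 126)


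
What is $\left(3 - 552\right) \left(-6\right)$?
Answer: $3294$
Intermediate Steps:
$\left(3 - 552\right) \left(-6\right) = \left(-549\right) \left(-6\right) = 3294$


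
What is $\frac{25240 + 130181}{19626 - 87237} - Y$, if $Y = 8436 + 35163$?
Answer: $- \frac{982642470}{22537} \approx -43601.0$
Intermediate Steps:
$Y = 43599$
$\frac{25240 + 130181}{19626 - 87237} - Y = \frac{25240 + 130181}{19626 - 87237} - 43599 = \frac{155421}{-67611} - 43599 = 155421 \left(- \frac{1}{67611}\right) - 43599 = - \frac{51807}{22537} - 43599 = - \frac{982642470}{22537}$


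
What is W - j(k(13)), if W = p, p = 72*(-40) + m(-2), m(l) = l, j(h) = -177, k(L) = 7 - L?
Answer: -2705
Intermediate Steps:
p = -2882 (p = 72*(-40) - 2 = -2880 - 2 = -2882)
W = -2882
W - j(k(13)) = -2882 - 1*(-177) = -2882 + 177 = -2705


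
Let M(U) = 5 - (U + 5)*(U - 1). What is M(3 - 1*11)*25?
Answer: -550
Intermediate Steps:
M(U) = 5 - (-1 + U)*(5 + U) (M(U) = 5 - (5 + U)*(-1 + U) = 5 - (-1 + U)*(5 + U))
M(3 - 1*11)*25 = (10 - (3 - 1*11)² - 4*(3 - 1*11))*25 = (10 - (3 - 11)² - 4*(3 - 11))*25 = (10 - 1*(-8)² - 4*(-8))*25 = (10 - 1*64 + 32)*25 = (10 - 64 + 32)*25 = -22*25 = -550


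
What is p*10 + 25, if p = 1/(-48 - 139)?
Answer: 4665/187 ≈ 24.947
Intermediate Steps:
p = -1/187 (p = 1/(-187) = -1/187 ≈ -0.0053476)
p*10 + 25 = -1/187*10 + 25 = -10/187 + 25 = 4665/187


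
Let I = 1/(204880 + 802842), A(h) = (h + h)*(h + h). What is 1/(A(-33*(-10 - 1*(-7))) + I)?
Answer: 1007722/39506733289 ≈ 2.5508e-5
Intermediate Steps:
A(h) = 4*h² (A(h) = (2*h)*(2*h) = 4*h²)
I = 1/1007722 ≈ 9.9234e-7
1/(A(-33*(-10 - 1*(-7))) + I) = 1/(4*(-33*(-10 - 1*(-7)))² + 1/1007722) = 1/(4*(-33*(-10 + 7))² + 1/1007722) = 1/(4*(-33*(-3))² + 1/1007722) = 1/(4*99² + 1/1007722) = 1/(4*9801 + 1/1007722) = 1/(39204 + 1/1007722) = 1/(39506733289/1007722) = 1007722/39506733289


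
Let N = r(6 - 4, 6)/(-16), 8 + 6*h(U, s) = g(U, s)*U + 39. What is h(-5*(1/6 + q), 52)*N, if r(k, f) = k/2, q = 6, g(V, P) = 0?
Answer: -31/96 ≈ -0.32292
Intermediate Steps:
r(k, f) = k/2 (r(k, f) = k*(½) = k/2)
h(U, s) = 31/6 (h(U, s) = -4/3 + (0*U + 39)/6 = -4/3 + (0 + 39)/6 = -4/3 + (⅙)*39 = -4/3 + 13/2 = 31/6)
N = -1/16 (N = ((6 - 4)/2)/(-16) = ((½)*2)*(-1/16) = 1*(-1/16) = -1/16 ≈ -0.062500)
h(-5*(1/6 + q), 52)*N = (31/6)*(-1/16) = -31/96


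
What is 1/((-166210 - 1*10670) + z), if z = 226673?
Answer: 1/49793 ≈ 2.0083e-5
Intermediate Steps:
1/((-166210 - 1*10670) + z) = 1/((-166210 - 1*10670) + 226673) = 1/((-166210 - 10670) + 226673) = 1/(-176880 + 226673) = 1/49793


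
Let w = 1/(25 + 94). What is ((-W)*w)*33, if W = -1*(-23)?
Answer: -759/119 ≈ -6.3782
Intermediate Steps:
W = 23
w = 1/119 ≈ 0.0084034
((-W)*w)*33 = (-1*23*(1/119))*33 = -23*1/119*33 = -23/119*33 = -759/119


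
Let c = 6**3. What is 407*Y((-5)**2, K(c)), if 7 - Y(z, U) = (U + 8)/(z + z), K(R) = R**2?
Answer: -9424899/25 ≈ -3.7700e+5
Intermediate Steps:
c = 216
Y(z, U) = 7 - (8 + U)/(2*z) (Y(z, U) = 7 - (U + 8)/(z + z) = 7 - (8 + U)/(2*z))
407*Y((-5)**2, K(c)) = 407*((-8 - 1*216**2 + 14*(-5)**2)/(2*((-5)**2))) = 407*((1/2)*(-8 - 1*46656 + 14*25)/25) = 407*((1/2)*(1/25)*(-8 - 46656 + 350)) = 407*((1/2)*(1/25)*(-46314)) = 407*(-23157/25) = -9424899/25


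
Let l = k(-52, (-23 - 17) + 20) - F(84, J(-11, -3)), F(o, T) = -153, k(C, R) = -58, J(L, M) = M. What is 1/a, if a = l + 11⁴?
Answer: 1/14736 ≈ 6.7861e-5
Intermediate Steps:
l = 95 (l = -58 - 1*(-153) = -58 + 153 = 95)
a = 14736 (a = 95 + 11⁴ = 95 + 14641 = 14736)
1/a = 1/14736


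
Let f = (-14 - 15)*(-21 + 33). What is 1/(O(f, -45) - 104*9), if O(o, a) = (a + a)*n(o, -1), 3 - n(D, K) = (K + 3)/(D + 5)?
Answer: -343/413838 ≈ -0.00082883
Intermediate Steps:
n(D, K) = 3 - (3 + K)/(5 + D) (n(D, K) = 3 - (K + 3)/(D + 5) = 3 - (3 + K)/(5 + D))
f = -348 (f = -29*12 = -348)
O(o, a) = 2*a*(13 + 3*o)/(5 + o) (O(o, a) = (a + a)*((12 - 1*(-1) + 3*o)/(5 + o)) = (2*a)*((12 + 1 + 3*o)/(5 + o)) = (2*a)*((13 + 3*o)/(5 + o)) = 2*a*(13 + 3*o)/(5 + o))
1/(O(f, -45) - 104*9) = 1/(2*(-45)*(13 + 3*(-348))/(5 - 348) - 104*9) = 1/(2*(-45)*(13 - 1044)/(-343) - 936) = 1/(2*(-45)*(-1/343)*(-1031) - 936) = 1/(-92790/343 - 936) = 1/(-413838/343) = -343/413838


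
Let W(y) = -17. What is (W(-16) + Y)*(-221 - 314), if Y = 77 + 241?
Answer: -161035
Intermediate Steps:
Y = 318
(W(-16) + Y)*(-221 - 314) = (-17 + 318)*(-221 - 314) = 301*(-535) = -161035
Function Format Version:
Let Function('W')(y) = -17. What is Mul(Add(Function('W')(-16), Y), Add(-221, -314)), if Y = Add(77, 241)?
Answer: -161035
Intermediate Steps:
Y = 318
Mul(Add(Function('W')(-16), Y), Add(-221, -314)) = Mul(Add(-17, 318), Add(-221, -314)) = Mul(301, -535) = -161035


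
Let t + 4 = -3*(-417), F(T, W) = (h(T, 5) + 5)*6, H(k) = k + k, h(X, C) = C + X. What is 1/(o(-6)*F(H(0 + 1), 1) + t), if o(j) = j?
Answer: 1/815 ≈ 0.0012270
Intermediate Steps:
H(k) = 2*k
F(T, W) = 60 + 6*T (F(T, W) = ((5 + T) + 5)*6 = (10 + T)*6 = 60 + 6*T)
t = 1247 (t = -4 - 3*(-417) = -4 + 1251 = 1247)
1/(o(-6)*F(H(0 + 1), 1) + t) = 1/(-6*(60 + 6*(2*(0 + 1))) + 1247) = 1/(-6*(60 + 6*(2*1)) + 1247) = 1/(-6*(60 + 6*2) + 1247) = 1/(-6*(60 + 12) + 1247) = 1/(-6*72 + 1247) = 1/(-432 + 1247) = 1/815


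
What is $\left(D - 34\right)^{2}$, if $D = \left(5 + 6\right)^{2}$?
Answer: $7569$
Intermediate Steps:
$D = 121$ ($D = 11^{2} = 121$)
$\left(D - 34\right)^{2} = \left(121 - 34\right)^{2} = 87^{2} = 7569$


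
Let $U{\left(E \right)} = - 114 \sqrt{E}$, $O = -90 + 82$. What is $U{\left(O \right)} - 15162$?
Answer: $-15162 - 228 i \sqrt{2} \approx -15162.0 - 322.44 i$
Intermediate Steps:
$O = -8$
$U{\left(O \right)} - 15162 = - 114 \sqrt{-8} - 15162 = - 114 \cdot 2 i \sqrt{2} - 15162 = - 228 i \sqrt{2} - 15162 = -15162 - 228 i \sqrt{2}$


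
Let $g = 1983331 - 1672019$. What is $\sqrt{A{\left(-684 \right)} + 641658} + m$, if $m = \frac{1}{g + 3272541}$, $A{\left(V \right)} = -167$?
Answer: $\frac{1}{3583853} + \sqrt{641491} \approx 800.93$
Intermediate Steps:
$g = 311312$
$m = \frac{1}{3583853}$ ($m = \frac{1}{311312 + 3272541} = \frac{1}{3583853} \approx 2.7903 \cdot 10^{-7}$)
$\sqrt{A{\left(-684 \right)} + 641658} + m = \sqrt{-167 + 641658} + \frac{1}{3583853} = \sqrt{641491} + \frac{1}{3583853} = \frac{1}{3583853} + \sqrt{641491}$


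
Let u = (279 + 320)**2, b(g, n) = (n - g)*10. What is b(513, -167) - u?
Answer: -365601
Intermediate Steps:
b(g, n) = -10*g + 10*n
u = 358801 (u = 599**2 = 358801)
b(513, -167) - u = (-10*513 + 10*(-167)) - 1*358801 = (-5130 - 1670) - 358801 = -6800 - 358801 = -365601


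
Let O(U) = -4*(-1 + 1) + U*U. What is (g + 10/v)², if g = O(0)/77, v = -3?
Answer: 100/9 ≈ 11.111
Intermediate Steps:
O(U) = U² (O(U) = -4*0 + U² = 0 + U² = U²)
g = 0 (g = 0²/77 = 0*(1/77) = 0)
(g + 10/v)² = (0 + 10/(-3))² = (0 + 10*(-⅓))² = (0 - 10/3)² = (-10/3)² = 100/9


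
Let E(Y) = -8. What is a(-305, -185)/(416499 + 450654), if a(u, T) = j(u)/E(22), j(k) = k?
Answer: 305/6937224 ≈ 4.3966e-5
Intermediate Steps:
a(u, T) = -u/8 (a(u, T) = u/(-8) = u*(-⅛) = -u/8)
a(-305, -185)/(416499 + 450654) = (-⅛*(-305))/(416499 + 450654) = (305/8)/867153 = (305/8)*(1/867153) = 305/6937224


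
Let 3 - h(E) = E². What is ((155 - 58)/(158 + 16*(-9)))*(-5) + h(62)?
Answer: -54259/14 ≈ -3875.6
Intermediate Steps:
h(E) = 3 - E²
((155 - 58)/(158 + 16*(-9)))*(-5) + h(62) = ((155 - 58)/(158 + 16*(-9)))*(-5) + (3 - 1*62²) = (97/(158 - 144))*(-5) + (3 - 1*3844) = (97/14)*(-5) + (3 - 3844) = (97*(1/14))*(-5) - 3841 = (97/14)*(-5) - 3841 = -485/14 - 3841 = -54259/14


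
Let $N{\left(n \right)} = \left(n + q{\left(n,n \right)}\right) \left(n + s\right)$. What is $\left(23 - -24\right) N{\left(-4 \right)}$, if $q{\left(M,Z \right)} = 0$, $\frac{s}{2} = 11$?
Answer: $-3384$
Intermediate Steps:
$s = 22$ ($s = 2 \cdot 11 = 22$)
$N{\left(n \right)} = n \left(22 + n\right)$ ($N{\left(n \right)} = \left(n + 0\right) \left(n + 22\right) = n \left(22 + n\right)$)
$\left(23 - -24\right) N{\left(-4 \right)} = \left(23 - -24\right) \left(- 4 \left(22 - 4\right)\right) = \left(23 + 24\right) \left(\left(-4\right) 18\right) = 47 \left(-72\right) = -3384$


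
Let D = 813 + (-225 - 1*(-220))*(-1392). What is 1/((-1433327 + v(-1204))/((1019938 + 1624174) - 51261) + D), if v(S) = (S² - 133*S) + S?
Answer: 2592851/20154406040 ≈ 0.00012865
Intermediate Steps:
D = 7773 (D = 813 + (-225 + 220)*(-1392) = 813 - 5*(-1392) = 813 + 6960 = 7773)
v(S) = S² - 132*S
1/((-1433327 + v(-1204))/((1019938 + 1624174) - 51261) + D) = 1/((-1433327 - 1204*(-132 - 1204))/((1019938 + 1624174) - 51261) + 7773) = 1/((-1433327 - 1204*(-1336))/(2644112 - 51261) + 7773) = 1/((-1433327 + 1608544)/2592851 + 7773) = 1/(175217*(1/2592851) + 7773) = 1/(175217/2592851 + 7773) = 1/(20154406040/2592851) = 2592851/20154406040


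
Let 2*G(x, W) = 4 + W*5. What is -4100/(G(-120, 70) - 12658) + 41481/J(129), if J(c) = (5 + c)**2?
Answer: 591343961/224108836 ≈ 2.6386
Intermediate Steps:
G(x, W) = 2 + 5*W/2 (G(x, W) = (4 + W*5)/2 = (4 + 5*W)/2 = 2 + 5*W/2)
-4100/(G(-120, 70) - 12658) + 41481/J(129) = -4100/((2 + (5/2)*70) - 12658) + 41481/((5 + 129)**2) = -4100/((2 + 175) - 12658) + 41481/(134**2) = -4100/(177 - 12658) + 41481/17956 = -4100/(-12481) + 41481*(1/17956) = -4100*(-1/12481) + 41481/17956 = 4100/12481 + 41481/17956 = 591343961/224108836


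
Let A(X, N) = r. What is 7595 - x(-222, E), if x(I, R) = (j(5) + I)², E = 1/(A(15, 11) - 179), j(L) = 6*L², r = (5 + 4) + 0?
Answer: 2411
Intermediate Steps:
r = 9 (r = 9 + 0 = 9)
A(X, N) = 9
E = -1/170 (E = 1/(9 - 179) = 1/(-170) = -1/170 ≈ -0.0058824)
x(I, R) = (150 + I)² (x(I, R) = (6*5² + I)² = (6*25 + I)² = (150 + I)²)
7595 - x(-222, E) = 7595 - (150 - 222)² = 7595 - 1*(-72)² = 7595 - 1*5184 = 7595 - 5184 = 2411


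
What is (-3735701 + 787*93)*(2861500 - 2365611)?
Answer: -1816198421390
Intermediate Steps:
(-3735701 + 787*93)*(2861500 - 2365611) = (-3735701 + 73191)*495889 = -3662510*495889 = -1816198421390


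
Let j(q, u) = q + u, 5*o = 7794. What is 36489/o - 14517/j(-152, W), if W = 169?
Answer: -36681311/44166 ≈ -830.53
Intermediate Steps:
o = 7794/5 (o = (⅕)*7794 = 7794/5 ≈ 1558.8)
36489/o - 14517/j(-152, W) = 36489/(7794/5) - 14517/(-152 + 169) = 36489*(5/7794) - 14517/17 = 60815/2598 - 14517*1/17 = 60815/2598 - 14517/17 = -36681311/44166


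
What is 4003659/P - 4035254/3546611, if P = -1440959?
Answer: -20014056618235/5110521039949 ≈ -3.9162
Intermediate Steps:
4003659/P - 4035254/3546611 = 4003659/(-1440959) - 4035254/3546611 = 4003659*(-1/1440959) - 4035254*1/3546611 = -4003659/1440959 - 4035254/3546611 = -20014056618235/5110521039949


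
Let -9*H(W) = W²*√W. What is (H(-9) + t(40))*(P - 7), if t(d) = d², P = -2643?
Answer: -4240000 + 71550*I ≈ -4.24e+6 + 71550.0*I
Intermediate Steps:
H(W) = -W^(5/2)/9 (H(W) = -W²*√W/9 = -W^(5/2)/9)
(H(-9) + t(40))*(P - 7) = (-27*I + 40²)*(-2643 - 7) = (-27*I + 1600)*(-2650) = (1600 - 27*I)*(-2650) = -4240000 + 71550*I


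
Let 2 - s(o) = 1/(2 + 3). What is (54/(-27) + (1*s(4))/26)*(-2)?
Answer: 251/65 ≈ 3.8615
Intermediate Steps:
s(o) = 9/5 (s(o) = 2 - 1/(2 + 3) = 2 - 1/5 = 2 - 1*⅕ = 2 - ⅕ = 9/5)
(54/(-27) + (1*s(4))/26)*(-2) = (54/(-27) + (1*(9/5))/26)*(-2) = (54*(-1/27) + (9/5)*(1/26))*(-2) = (-2 + 9/130)*(-2) = -251/130*(-2) = 251/65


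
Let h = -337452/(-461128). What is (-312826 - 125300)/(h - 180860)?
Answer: 50508041532/20849818157 ≈ 2.4225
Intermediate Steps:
h = 84363/115282 (h = -337452*(-1/461128) = 84363/115282 ≈ 0.73180)
(-312826 - 125300)/(h - 180860) = (-312826 - 125300)/(84363/115282 - 180860) = -438126/(-20849818157/115282) = -438126*(-115282/20849818157) = 50508041532/20849818157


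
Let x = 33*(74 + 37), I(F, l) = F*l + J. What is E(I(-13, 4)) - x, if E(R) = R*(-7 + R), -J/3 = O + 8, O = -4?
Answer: 881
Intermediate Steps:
J = -12 (J = -3*(-4 + 8) = -3*4 = -12)
I(F, l) = -12 + F*l (I(F, l) = F*l - 12 = -12 + F*l)
x = 3663 (x = 33*111 = 3663)
E(I(-13, 4)) - x = (-12 - 13*4)*(-7 + (-12 - 13*4)) - 1*3663 = (-12 - 52)*(-7 + (-12 - 52)) - 3663 = -64*(-7 - 64) - 3663 = -64*(-71) - 3663 = 4544 - 3663 = 881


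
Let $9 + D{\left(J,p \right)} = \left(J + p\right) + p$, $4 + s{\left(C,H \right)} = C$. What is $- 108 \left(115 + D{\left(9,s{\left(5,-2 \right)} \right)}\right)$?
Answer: $-12636$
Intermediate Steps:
$s{\left(C,H \right)} = -4 + C$
$D{\left(J,p \right)} = -9 + J + 2 p$ ($D{\left(J,p \right)} = -9 + \left(\left(J + p\right) + p\right) = -9 + \left(J + 2 p\right) = -9 + J + 2 p$)
$- 108 \left(115 + D{\left(9,s{\left(5,-2 \right)} \right)}\right) = - 108 \left(115 + \left(-9 + 9 + 2 \left(-4 + 5\right)\right)\right) = - 108 \left(115 + \left(-9 + 9 + 2 \cdot 1\right)\right) = - 108 \left(115 + \left(-9 + 9 + 2\right)\right) = - 108 \left(115 + 2\right) = \left(-108\right) 117 = -12636$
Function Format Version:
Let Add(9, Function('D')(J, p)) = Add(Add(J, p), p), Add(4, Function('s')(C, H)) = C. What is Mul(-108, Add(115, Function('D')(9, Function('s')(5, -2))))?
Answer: -12636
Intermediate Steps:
Function('s')(C, H) = Add(-4, C)
Function('D')(J, p) = Add(-9, J, Mul(2, p)) (Function('D')(J, p) = Add(-9, Add(Add(J, p), p)) = Add(-9, Add(J, Mul(2, p))) = Add(-9, J, Mul(2, p)))
Mul(-108, Add(115, Function('D')(9, Function('s')(5, -2)))) = Mul(-108, Add(115, Add(-9, 9, Mul(2, Add(-4, 5))))) = Mul(-108, Add(115, Add(-9, 9, Mul(2, 1)))) = Mul(-108, Add(115, Add(-9, 9, 2))) = Mul(-108, Add(115, 2)) = Mul(-108, 117) = -12636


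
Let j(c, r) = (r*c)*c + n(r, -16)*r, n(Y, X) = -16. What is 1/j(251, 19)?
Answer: 1/1196715 ≈ 8.3562e-7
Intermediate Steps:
j(c, r) = -16*r + r*c² (j(c, r) = (r*c)*c - 16*r = (c*r)*c - 16*r = r*c² - 16*r = -16*r + r*c²)
1/j(251, 19) = 1/(19*(-16 + 251²)) = 1/(19*(-16 + 63001)) = 1/(19*62985) = 1/1196715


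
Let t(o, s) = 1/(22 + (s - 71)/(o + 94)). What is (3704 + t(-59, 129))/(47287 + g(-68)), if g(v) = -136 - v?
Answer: 3066947/39097332 ≈ 0.078444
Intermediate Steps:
t(o, s) = 1/(22 + (-71 + s)/(94 + o))
(3704 + t(-59, 129))/(47287 + g(-68)) = (3704 + (94 - 59)/(1997 + 129 + 22*(-59)))/(47287 + (-136 - 1*(-68))) = (3704 + 35/(1997 + 129 - 1298))/(47287 + (-136 + 68)) = (3704 + 35/828)/(47287 - 68) = (3704 + (1/828)*35)/47219 = (3704 + 35/828)*(1/47219) = (3066947/828)*(1/47219) = 3066947/39097332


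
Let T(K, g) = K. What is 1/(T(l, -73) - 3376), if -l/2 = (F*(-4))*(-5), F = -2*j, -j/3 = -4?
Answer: -1/2416 ≈ -0.00041391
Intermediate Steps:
j = 12 (j = -3*(-4) = 12)
F = -24 (F = -2*12 = -24)
l = 960 (l = -2*(-24*(-4))*(-5) = -192*(-5) = -2*(-480) = 960)
1/(T(l, -73) - 3376) = 1/(960 - 3376) = 1/(-2416) = -1/2416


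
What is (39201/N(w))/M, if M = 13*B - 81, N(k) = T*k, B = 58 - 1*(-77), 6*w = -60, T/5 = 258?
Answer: -13067/7198200 ≈ -0.0018153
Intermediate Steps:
T = 1290 (T = 5*258 = 1290)
w = -10 (w = (⅙)*(-60) = -10)
B = 135 (B = 58 + 77 = 135)
N(k) = 1290*k
M = 1674 (M = 13*135 - 81 = 1755 - 81 = 1674)
(39201/N(w))/M = (39201/((1290*(-10))))/1674 = (39201/(-12900))*(1/1674) = (39201*(-1/12900))*(1/1674) = -13067/4300*1/1674 = -13067/7198200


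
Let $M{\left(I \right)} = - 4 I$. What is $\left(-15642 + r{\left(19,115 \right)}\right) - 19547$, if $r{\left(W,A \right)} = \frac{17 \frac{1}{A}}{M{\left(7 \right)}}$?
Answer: $- \frac{113308597}{3220} \approx -35189.0$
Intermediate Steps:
$r{\left(W,A \right)} = - \frac{17}{28 A}$ ($r{\left(W,A \right)} = \frac{17 \frac{1}{A}}{\left(-4\right) 7} = \frac{17 \frac{1}{A}}{-28} = \frac{17}{A} \left(- \frac{1}{28}\right) = - \frac{17}{28 A}$)
$\left(-15642 + r{\left(19,115 \right)}\right) - 19547 = \left(-15642 - \frac{17}{28 \cdot 115}\right) - 19547 = \left(-15642 - \frac{17}{3220}\right) - 19547 = - \frac{50367257}{3220} - 19547 = - \frac{113308597}{3220}$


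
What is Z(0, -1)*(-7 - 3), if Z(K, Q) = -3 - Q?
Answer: 20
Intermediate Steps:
Z(0, -1)*(-7 - 3) = (-3 - 1*(-1))*(-7 - 3) = (-3 + 1)*(-10) = -2*(-10) = 20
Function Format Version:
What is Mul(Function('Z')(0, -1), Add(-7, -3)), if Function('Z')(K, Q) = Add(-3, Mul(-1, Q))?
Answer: 20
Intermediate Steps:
Mul(Function('Z')(0, -1), Add(-7, -3)) = Mul(Add(-3, Mul(-1, -1)), Add(-7, -3)) = Mul(Add(-3, 1), -10) = Mul(-2, -10) = 20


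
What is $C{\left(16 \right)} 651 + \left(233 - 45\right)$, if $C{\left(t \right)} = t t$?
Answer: $166844$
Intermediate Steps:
$C{\left(t \right)} = t^{2}$
$C{\left(16 \right)} 651 + \left(233 - 45\right) = 16^{2} \cdot 651 + \left(233 - 45\right) = 256 \cdot 651 + \left(233 - 45\right) = 166656 + 188 = 166844$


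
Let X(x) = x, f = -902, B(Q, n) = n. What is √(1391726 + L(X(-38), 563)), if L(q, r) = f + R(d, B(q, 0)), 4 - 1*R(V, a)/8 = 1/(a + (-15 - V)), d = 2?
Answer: 4*√25122345/17 ≈ 1179.3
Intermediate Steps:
R(V, a) = 32 - 8/(-15 + a - V) (R(V, a) = 32 - 8/(a + (-15 - V)) = 32 - 8/(-15 + a - V))
L(q, r) = -14782/17 (L(q, r) = -902 + 8*(61 - 4*0 + 4*2)/(15 + 2 - 1*0) = -902 + 8*(61 + 0 + 8)/(15 + 2 + 0) = -902 + 8*69/17 = -902 + 8*(1/17)*69 = -902 + 552/17 = -14782/17)
√(1391726 + L(X(-38), 563)) = √(1391726 - 14782/17) = √(23644560/17) = 4*√25122345/17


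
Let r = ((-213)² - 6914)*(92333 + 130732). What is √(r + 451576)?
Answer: √8578416151 ≈ 92620.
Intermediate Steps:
r = 8577964575 (r = (45369 - 6914)*223065 = 38455*223065 = 8577964575)
√(r + 451576) = √(8577964575 + 451576) = √8578416151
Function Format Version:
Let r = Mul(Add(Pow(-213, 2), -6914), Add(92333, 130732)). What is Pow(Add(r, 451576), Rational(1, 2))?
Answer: Pow(8578416151, Rational(1, 2)) ≈ 92620.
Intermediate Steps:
r = 8577964575 (r = Mul(Add(45369, -6914), 223065) = Mul(38455, 223065) = 8577964575)
Pow(Add(r, 451576), Rational(1, 2)) = Pow(Add(8577964575, 451576), Rational(1, 2)) = Pow(8578416151, Rational(1, 2))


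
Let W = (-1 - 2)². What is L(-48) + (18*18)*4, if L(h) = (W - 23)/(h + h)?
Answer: 62215/48 ≈ 1296.1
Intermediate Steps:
W = 9 (W = (-3)² = 9)
L(h) = -7/h (L(h) = (9 - 23)/(h + h) = -14*1/(2*h) = -7/h)
L(-48) + (18*18)*4 = -7/(-48) + (18*18)*4 = -7*(-1/48) + 324*4 = 7/48 + 1296 = 62215/48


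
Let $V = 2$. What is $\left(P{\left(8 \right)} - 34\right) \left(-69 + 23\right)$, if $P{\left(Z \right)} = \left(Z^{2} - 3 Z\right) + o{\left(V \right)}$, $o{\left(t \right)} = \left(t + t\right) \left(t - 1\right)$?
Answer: $-460$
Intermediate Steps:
$o{\left(t \right)} = 2 t \left(-1 + t\right)$
$P{\left(Z \right)} = 4 + Z^{2} - 3 Z$ ($P{\left(Z \right)} = \left(Z^{2} - 3 Z\right) + 2 \cdot 2 \left(-1 + 2\right) = \left(Z^{2} - 3 Z\right) + 2 \cdot 2 \cdot 1 = \left(Z^{2} - 3 Z\right) + 4 = 4 + Z^{2} - 3 Z$)
$\left(P{\left(8 \right)} - 34\right) \left(-69 + 23\right) = \left(\left(4 + 8^{2} - 24\right) - 34\right) \left(-69 + 23\right) = \left(\left(4 + 64 - 24\right) - 34\right) \left(-46\right) = \left(44 - 34\right) \left(-46\right) = 10 \left(-46\right) = -460$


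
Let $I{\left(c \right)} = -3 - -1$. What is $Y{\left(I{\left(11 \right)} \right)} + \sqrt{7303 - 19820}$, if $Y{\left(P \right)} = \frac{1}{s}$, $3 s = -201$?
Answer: $- \frac{1}{67} + i \sqrt{12517} \approx -0.014925 + 111.88 i$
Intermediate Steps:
$s = -67$ ($s = \frac{1}{3} \left(-201\right) = -67$)
$I{\left(c \right)} = -2$ ($I{\left(c \right)} = -3 + 1 = -2$)
$Y{\left(P \right)} = - \frac{1}{67}$ ($Y{\left(P \right)} = \frac{1}{-67} = - \frac{1}{67}$)
$Y{\left(I{\left(11 \right)} \right)} + \sqrt{7303 - 19820} = - \frac{1}{67} + \sqrt{7303 - 19820} = - \frac{1}{67} + \sqrt{-12517} = - \frac{1}{67} + i \sqrt{12517}$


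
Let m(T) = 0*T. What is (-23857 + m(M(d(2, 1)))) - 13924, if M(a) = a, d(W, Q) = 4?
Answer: -37781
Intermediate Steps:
m(T) = 0
(-23857 + m(M(d(2, 1)))) - 13924 = (-23857 + 0) - 13924 = -23857 - 13924 = -37781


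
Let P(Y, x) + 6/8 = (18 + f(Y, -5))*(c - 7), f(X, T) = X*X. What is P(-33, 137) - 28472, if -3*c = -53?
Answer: -66659/4 ≈ -16665.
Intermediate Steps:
f(X, T) = X²
c = 53/3 (c = -⅓*(-53) = 53/3 ≈ 17.667)
P(Y, x) = 765/4 + 32*Y²/3 (P(Y, x) = -¾ + (18 + Y²)*(53/3 - 7) = -¾ + (18 + Y²)*(32/3) = -¾ + (192 + 32*Y²/3) = 765/4 + 32*Y²/3)
P(-33, 137) - 28472 = (765/4 + (32/3)*(-33)²) - 28472 = (765/4 + (32/3)*1089) - 28472 = (765/4 + 11616) - 28472 = 47229/4 - 28472 = -66659/4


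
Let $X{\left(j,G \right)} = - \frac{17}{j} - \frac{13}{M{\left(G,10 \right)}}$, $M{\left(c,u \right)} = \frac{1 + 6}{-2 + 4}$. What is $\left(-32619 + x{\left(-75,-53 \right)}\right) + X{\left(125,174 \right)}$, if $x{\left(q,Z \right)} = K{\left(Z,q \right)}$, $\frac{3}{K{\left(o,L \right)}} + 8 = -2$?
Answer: $- \frac{57090513}{1750} \approx -32623.0$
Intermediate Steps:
$K{\left(o,L \right)} = - \frac{3}{10}$ ($K{\left(o,L \right)} = \frac{3}{-8 - 2} = \frac{3}{-10} = 3 \left(- \frac{1}{10}\right) = - \frac{3}{10}$)
$x{\left(q,Z \right)} = - \frac{3}{10}$
$M{\left(c,u \right)} = \frac{7}{2}$
$X{\left(j,G \right)} = - \frac{26}{7} - \frac{17}{j}$ ($X{\left(j,G \right)} = - \frac{17}{j} - \frac{13}{\frac{7}{2}} = - \frac{17}{j} - \frac{26}{7} = - \frac{26}{7} - \frac{17}{j}$)
$\left(-32619 + x{\left(-75,-53 \right)}\right) + X{\left(125,174 \right)} = \left(-32619 - \frac{3}{10}\right) - \left(\frac{26}{7} + \frac{17}{125}\right) = - \frac{326193}{10} - \frac{3369}{875} = - \frac{57090513}{1750}$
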